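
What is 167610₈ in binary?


Each octal digit → 3 binary bits:
  1 = 001
  6 = 110
  7 = 111
  6 = 110
  1 = 001
  0 = 000
Concatenate: 001 110 111 110 001 000
= 001110111110001000


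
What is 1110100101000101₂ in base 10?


Positional values:
Bit 0: 1 × 2^0 = 1
Bit 2: 1 × 2^2 = 4
Bit 6: 1 × 2^6 = 64
Bit 8: 1 × 2^8 = 256
Bit 11: 1 × 2^11 = 2048
Bit 13: 1 × 2^13 = 8192
Bit 14: 1 × 2^14 = 16384
Bit 15: 1 × 2^15 = 32768
Sum = 1 + 4 + 64 + 256 + 2048 + 8192 + 16384 + 32768
= 59717


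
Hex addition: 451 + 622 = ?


Align and add column by column (LSB to MSB, each column mod 16 with carry):
  0451
+ 0622
  ----
  col 0: 1(1) + 2(2) + 0 (carry in) = 3 → 3(3), carry out 0
  col 1: 5(5) + 2(2) + 0 (carry in) = 7 → 7(7), carry out 0
  col 2: 4(4) + 6(6) + 0 (carry in) = 10 → A(10), carry out 0
  col 3: 0(0) + 0(0) + 0 (carry in) = 0 → 0(0), carry out 0
Reading digits MSB→LSB: 0A73
Strip leading zeros: A73
= 0xA73


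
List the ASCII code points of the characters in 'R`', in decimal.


String: 'R`'  (2 characters)
Per-character ASCII lookup:
  'R': uppercase starts at 65: 'R' = 65 + 17 = 82
  '`': special character: '`' = 96
= 82 96


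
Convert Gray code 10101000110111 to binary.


Gray code: 10101000110111
MSB stays the same: 1
Each subsequent bit = prev_binary XOR current_gray:
  B[1] = 1 XOR 0 = 1
  B[2] = 1 XOR 1 = 0
  B[3] = 0 XOR 0 = 0
  B[4] = 0 XOR 1 = 1
  B[5] = 1 XOR 0 = 1
  B[6] = 1 XOR 0 = 1
  B[7] = 1 XOR 0 = 1
  B[8] = 1 XOR 1 = 0
  B[9] = 0 XOR 1 = 1
  B[10] = 1 XOR 0 = 1
  B[11] = 1 XOR 1 = 0
  B[12] = 0 XOR 1 = 1
  B[13] = 1 XOR 1 = 0
= 11001111011010 (13274 decimal)


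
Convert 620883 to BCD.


Each digit → 4-bit binary:
  6 → 0110
  2 → 0010
  0 → 0000
  8 → 1000
  8 → 1000
  3 → 0011
= 0110 0010 0000 1000 1000 0011


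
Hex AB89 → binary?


Each hex digit → 4 binary bits:
  A = 1010
  B = 1011
  8 = 1000
  9 = 1001
Concatenate: 1010 1011 1000 1001
= 1010101110001001


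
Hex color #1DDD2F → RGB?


Hex: #1DDD2F
R = 1D₁₆ = 29
G = DD₁₆ = 221
B = 2F₁₆ = 47
= RGB(29, 221, 47)


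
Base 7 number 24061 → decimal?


Positional values (base 7):
  1 × 7^0 = 1 × 1 = 1
  6 × 7^1 = 6 × 7 = 42
  0 × 7^2 = 0 × 49 = 0
  4 × 7^3 = 4 × 343 = 1372
  2 × 7^4 = 2 × 2401 = 4802
Sum = 1 + 42 + 0 + 1372 + 4802
= 6217


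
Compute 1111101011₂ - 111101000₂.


Align and subtract column by column (LSB to MSB, borrowing when needed):
  1111101011
- 0111101000
  ----------
  col 0: (1 - 0 borrow-in) - 0 → 1 - 0 = 1, borrow out 0
  col 1: (1 - 0 borrow-in) - 0 → 1 - 0 = 1, borrow out 0
  col 2: (0 - 0 borrow-in) - 0 → 0 - 0 = 0, borrow out 0
  col 3: (1 - 0 borrow-in) - 1 → 1 - 1 = 0, borrow out 0
  col 4: (0 - 0 borrow-in) - 0 → 0 - 0 = 0, borrow out 0
  col 5: (1 - 0 borrow-in) - 1 → 1 - 1 = 0, borrow out 0
  col 6: (1 - 0 borrow-in) - 1 → 1 - 1 = 0, borrow out 0
  col 7: (1 - 0 borrow-in) - 1 → 1 - 1 = 0, borrow out 0
  col 8: (1 - 0 borrow-in) - 1 → 1 - 1 = 0, borrow out 0
  col 9: (1 - 0 borrow-in) - 0 → 1 - 0 = 1, borrow out 0
Reading bits MSB→LSB: 1000000011
Strip leading zeros: 1000000011
= 1000000011


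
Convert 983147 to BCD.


Each digit → 4-bit binary:
  9 → 1001
  8 → 1000
  3 → 0011
  1 → 0001
  4 → 0100
  7 → 0111
= 1001 1000 0011 0001 0100 0111


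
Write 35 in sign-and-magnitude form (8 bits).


Sign bit: 0 (positive)
Magnitude: 35 = 0100011
= 00100011


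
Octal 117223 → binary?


Each octal digit → 3 binary bits:
  1 = 001
  1 = 001
  7 = 111
  2 = 010
  2 = 010
  3 = 011
Concatenate: 001 001 111 010 010 011
= 001001111010010011


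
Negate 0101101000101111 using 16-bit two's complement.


Original: 0101101000101111
Step 1 - Invert all bits: 1010010111010000
Step 2 - Add 1: 1010010111010000 + 1
= 1010010111010001 (represents -23087)


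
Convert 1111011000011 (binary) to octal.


Group into 3-bit groups: 001111011000011
  001 = 1
  111 = 7
  011 = 3
  000 = 0
  011 = 3
= 0o17303


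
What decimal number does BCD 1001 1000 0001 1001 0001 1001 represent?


Each 4-bit group → digit:
  1001 → 9
  1000 → 8
  0001 → 1
  1001 → 9
  0001 → 1
  1001 → 9
= 981919


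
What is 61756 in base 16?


Divide by 16 repeatedly:
61756 ÷ 16 = 3859 remainder 12 (C)
3859 ÷ 16 = 241 remainder 3 (3)
241 ÷ 16 = 15 remainder 1 (1)
15 ÷ 16 = 0 remainder 15 (F)
Reading remainders bottom-up:
= 0xF13C


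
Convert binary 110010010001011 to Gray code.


Binary: 110010010001011
Gray code: G = B XOR (B >> 1)
B >> 1 = 011001001000101
110010010001011 XOR 011001001000101:
  1 XOR 0 = 1
  1 XOR 1 = 0
  0 XOR 1 = 1
  0 XOR 0 = 0
  1 XOR 0 = 1
  0 XOR 1 = 1
  0 XOR 0 = 0
  1 XOR 0 = 1
  0 XOR 1 = 1
  0 XOR 0 = 0
  0 XOR 0 = 0
  1 XOR 0 = 1
  0 XOR 1 = 1
  1 XOR 0 = 1
  1 XOR 1 = 0
= 101011011001110


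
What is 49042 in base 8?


Divide by 8 repeatedly:
49042 ÷ 8 = 6130 remainder 2
6130 ÷ 8 = 766 remainder 2
766 ÷ 8 = 95 remainder 6
95 ÷ 8 = 11 remainder 7
11 ÷ 8 = 1 remainder 3
1 ÷ 8 = 0 remainder 1
Reading remainders bottom-up:
= 0o137622


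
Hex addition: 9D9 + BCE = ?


Align and add column by column (LSB to MSB, each column mod 16 with carry):
  09D9
+ 0BCE
  ----
  col 0: 9(9) + E(14) + 0 (carry in) = 23 → 7(7), carry out 1
  col 1: D(13) + C(12) + 1 (carry in) = 26 → A(10), carry out 1
  col 2: 9(9) + B(11) + 1 (carry in) = 21 → 5(5), carry out 1
  col 3: 0(0) + 0(0) + 1 (carry in) = 1 → 1(1), carry out 0
Reading digits MSB→LSB: 15A7
Strip leading zeros: 15A7
= 0x15A7


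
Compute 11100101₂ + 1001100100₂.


Align and add column by column (LSB to MSB, carry propagating):
  00011100101
+ 01001100100
  -----------
  col 0: 1 + 0 + 0 (carry in) = 1 → bit 1, carry out 0
  col 1: 0 + 0 + 0 (carry in) = 0 → bit 0, carry out 0
  col 2: 1 + 1 + 0 (carry in) = 2 → bit 0, carry out 1
  col 3: 0 + 0 + 1 (carry in) = 1 → bit 1, carry out 0
  col 4: 0 + 0 + 0 (carry in) = 0 → bit 0, carry out 0
  col 5: 1 + 1 + 0 (carry in) = 2 → bit 0, carry out 1
  col 6: 1 + 1 + 1 (carry in) = 3 → bit 1, carry out 1
  col 7: 1 + 0 + 1 (carry in) = 2 → bit 0, carry out 1
  col 8: 0 + 0 + 1 (carry in) = 1 → bit 1, carry out 0
  col 9: 0 + 1 + 0 (carry in) = 1 → bit 1, carry out 0
  col 10: 0 + 0 + 0 (carry in) = 0 → bit 0, carry out 0
Reading bits MSB→LSB: 01101001001
Strip leading zeros: 1101001001
= 1101001001


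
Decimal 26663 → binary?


Divide by 2 repeatedly:
26663 ÷ 2 = 13331 remainder 1
13331 ÷ 2 = 6665 remainder 1
6665 ÷ 2 = 3332 remainder 1
3332 ÷ 2 = 1666 remainder 0
1666 ÷ 2 = 833 remainder 0
833 ÷ 2 = 416 remainder 1
416 ÷ 2 = 208 remainder 0
208 ÷ 2 = 104 remainder 0
104 ÷ 2 = 52 remainder 0
52 ÷ 2 = 26 remainder 0
26 ÷ 2 = 13 remainder 0
13 ÷ 2 = 6 remainder 1
6 ÷ 2 = 3 remainder 0
3 ÷ 2 = 1 remainder 1
1 ÷ 2 = 0 remainder 1
Reading remainders bottom-up:
= 110100000100111


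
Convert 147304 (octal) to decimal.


Positional values:
Position 0: 4 × 8^0 = 4
Position 1: 0 × 8^1 = 0
Position 2: 3 × 8^2 = 192
Position 3: 7 × 8^3 = 3584
Position 4: 4 × 8^4 = 16384
Position 5: 1 × 8^5 = 32768
Sum = 4 + 0 + 192 + 3584 + 16384 + 32768
= 52932


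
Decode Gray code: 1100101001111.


Gray code: 1100101001111
MSB stays the same: 1
Each subsequent bit = prev_binary XOR current_gray:
  B[1] = 1 XOR 1 = 0
  B[2] = 0 XOR 0 = 0
  B[3] = 0 XOR 0 = 0
  B[4] = 0 XOR 1 = 1
  B[5] = 1 XOR 0 = 1
  B[6] = 1 XOR 1 = 0
  B[7] = 0 XOR 0 = 0
  B[8] = 0 XOR 0 = 0
  B[9] = 0 XOR 1 = 1
  B[10] = 1 XOR 1 = 0
  B[11] = 0 XOR 1 = 1
  B[12] = 1 XOR 1 = 0
= 1000110001010 (4490 decimal)


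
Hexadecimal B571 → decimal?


Positional values:
Position 0: 1 × 16^0 = 1 × 1 = 1
Position 1: 7 × 16^1 = 7 × 16 = 112
Position 2: 5 × 16^2 = 5 × 256 = 1280
Position 3: B × 16^3 = 11 × 4096 = 45056
Sum = 1 + 112 + 1280 + 45056
= 46449


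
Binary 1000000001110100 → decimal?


Positional values:
Bit 2: 1 × 2^2 = 4
Bit 4: 1 × 2^4 = 16
Bit 5: 1 × 2^5 = 32
Bit 6: 1 × 2^6 = 64
Bit 15: 1 × 2^15 = 32768
Sum = 4 + 16 + 32 + 64 + 32768
= 32884


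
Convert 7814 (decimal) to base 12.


Divide by 12 repeatedly:
7814 ÷ 12 = 651 remainder 2
651 ÷ 12 = 54 remainder 3
54 ÷ 12 = 4 remainder 6
4 ÷ 12 = 0 remainder 4
Reading remainders bottom-up:
= 4632


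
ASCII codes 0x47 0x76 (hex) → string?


Codes (hex): 0x47 0x76
Per-code ASCII lookup:
  0x47 = 71  (range 65-90: uppercase, 71 - 65 = 6) → 'G'
  0x76 = 118  (range 97-122: lowercase, 118 - 97 = 21) → 'v'
= 'Gv'


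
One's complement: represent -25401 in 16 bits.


Original: 0110001100111001
Invert all bits:
  bit 0: 0 → 1
  bit 1: 1 → 0
  bit 2: 1 → 0
  bit 3: 0 → 1
  bit 4: 0 → 1
  bit 5: 0 → 1
  bit 6: 1 → 0
  bit 7: 1 → 0
  bit 8: 0 → 1
  bit 9: 0 → 1
  bit 10: 1 → 0
  bit 11: 1 → 0
  bit 12: 1 → 0
  bit 13: 0 → 1
  bit 14: 0 → 1
  bit 15: 1 → 0
= 1001110011000110


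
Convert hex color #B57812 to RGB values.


Hex: #B57812
R = B5₁₆ = 181
G = 78₁₆ = 120
B = 12₁₆ = 18
= RGB(181, 120, 18)


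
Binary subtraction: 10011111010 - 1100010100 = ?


Align and subtract column by column (LSB to MSB, borrowing when needed):
  10011111010
- 01100010100
  -----------
  col 0: (0 - 0 borrow-in) - 0 → 0 - 0 = 0, borrow out 0
  col 1: (1 - 0 borrow-in) - 0 → 1 - 0 = 1, borrow out 0
  col 2: (0 - 0 borrow-in) - 1 → borrow from next column: (0+2) - 1 = 1, borrow out 1
  col 3: (1 - 1 borrow-in) - 0 → 0 - 0 = 0, borrow out 0
  col 4: (1 - 0 borrow-in) - 1 → 1 - 1 = 0, borrow out 0
  col 5: (1 - 0 borrow-in) - 0 → 1 - 0 = 1, borrow out 0
  col 6: (1 - 0 borrow-in) - 0 → 1 - 0 = 1, borrow out 0
  col 7: (1 - 0 borrow-in) - 0 → 1 - 0 = 1, borrow out 0
  col 8: (0 - 0 borrow-in) - 1 → borrow from next column: (0+2) - 1 = 1, borrow out 1
  col 9: (0 - 1 borrow-in) - 1 → borrow from next column: (-1+2) - 1 = 0, borrow out 1
  col 10: (1 - 1 borrow-in) - 0 → 0 - 0 = 0, borrow out 0
Reading bits MSB→LSB: 00111100110
Strip leading zeros: 111100110
= 111100110


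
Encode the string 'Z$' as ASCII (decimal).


String: 'Z$'  (2 characters)
Per-character ASCII lookup:
  'Z': uppercase starts at 65: 'Z' = 65 + 25 = 90
  '$': special character: '$' = 36
= 90 36


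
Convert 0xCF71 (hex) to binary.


Each hex digit → 4 binary bits:
  C = 1100
  F = 1111
  7 = 0111
  1 = 0001
Concatenate: 1100 1111 0111 0001
= 1100111101110001


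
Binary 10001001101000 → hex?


Group into 4-bit nibbles: 0010001001101000
  0010 = 2
  0010 = 2
  0110 = 6
  1000 = 8
= 0x2268


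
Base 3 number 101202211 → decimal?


Positional values (base 3):
  1 × 3^0 = 1 × 1 = 1
  1 × 3^1 = 1 × 3 = 3
  2 × 3^2 = 2 × 9 = 18
  2 × 3^3 = 2 × 27 = 54
  0 × 3^4 = 0 × 81 = 0
  2 × 3^5 = 2 × 243 = 486
  1 × 3^6 = 1 × 729 = 729
  0 × 3^7 = 0 × 2187 = 0
  1 × 3^8 = 1 × 6561 = 6561
Sum = 1 + 3 + 18 + 54 + 0 + 486 + 729 + 0 + 6561
= 7852


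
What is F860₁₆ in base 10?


Positional values:
Position 0: 0 × 16^0 = 0 × 1 = 0
Position 1: 6 × 16^1 = 6 × 16 = 96
Position 2: 8 × 16^2 = 8 × 256 = 2048
Position 3: F × 16^3 = 15 × 4096 = 61440
Sum = 0 + 96 + 2048 + 61440
= 63584


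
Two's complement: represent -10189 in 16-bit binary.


Original: 0010011111001101
Step 1 - Invert all bits: 1101100000110010
Step 2 - Add 1: 1101100000110010 + 1
= 1101100000110011 (represents -10189)


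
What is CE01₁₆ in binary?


Each hex digit → 4 binary bits:
  C = 1100
  E = 1110
  0 = 0000
  1 = 0001
Concatenate: 1100 1110 0000 0001
= 1100111000000001


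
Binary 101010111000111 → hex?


Group into 4-bit nibbles: 0101010111000111
  0101 = 5
  0101 = 5
  1100 = C
  0111 = 7
= 0x55C7


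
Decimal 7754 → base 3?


Divide by 3 repeatedly:
7754 ÷ 3 = 2584 remainder 2
2584 ÷ 3 = 861 remainder 1
861 ÷ 3 = 287 remainder 0
287 ÷ 3 = 95 remainder 2
95 ÷ 3 = 31 remainder 2
31 ÷ 3 = 10 remainder 1
10 ÷ 3 = 3 remainder 1
3 ÷ 3 = 1 remainder 0
1 ÷ 3 = 0 remainder 1
Reading remainders bottom-up:
= 101122012


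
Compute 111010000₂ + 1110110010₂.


Align and add column by column (LSB to MSB, carry propagating):
  00111010000
+ 01110110010
  -----------
  col 0: 0 + 0 + 0 (carry in) = 0 → bit 0, carry out 0
  col 1: 0 + 1 + 0 (carry in) = 1 → bit 1, carry out 0
  col 2: 0 + 0 + 0 (carry in) = 0 → bit 0, carry out 0
  col 3: 0 + 0 + 0 (carry in) = 0 → bit 0, carry out 0
  col 4: 1 + 1 + 0 (carry in) = 2 → bit 0, carry out 1
  col 5: 0 + 1 + 1 (carry in) = 2 → bit 0, carry out 1
  col 6: 1 + 0 + 1 (carry in) = 2 → bit 0, carry out 1
  col 7: 1 + 1 + 1 (carry in) = 3 → bit 1, carry out 1
  col 8: 1 + 1 + 1 (carry in) = 3 → bit 1, carry out 1
  col 9: 0 + 1 + 1 (carry in) = 2 → bit 0, carry out 1
  col 10: 0 + 0 + 1 (carry in) = 1 → bit 1, carry out 0
Reading bits MSB→LSB: 10110000010
Strip leading zeros: 10110000010
= 10110000010


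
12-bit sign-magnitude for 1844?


Sign bit: 0 (positive)
Magnitude: 1844 = 11100110100
= 011100110100


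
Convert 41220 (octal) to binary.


Each octal digit → 3 binary bits:
  4 = 100
  1 = 001
  2 = 010
  2 = 010
  0 = 000
Concatenate: 100 001 010 010 000
= 100001010010000


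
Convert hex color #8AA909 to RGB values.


Hex: #8AA909
R = 8A₁₆ = 138
G = A9₁₆ = 169
B = 09₁₆ = 9
= RGB(138, 169, 9)


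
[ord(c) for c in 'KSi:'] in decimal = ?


String: 'KSi:'  (4 characters)
Per-character ASCII lookup:
  'K': uppercase starts at 65: 'K' = 65 + 10 = 75
  'S': uppercase starts at 65: 'S' = 65 + 18 = 83
  'i': lowercase starts at 97: 'i' = 97 + 8 = 105
  ':': special character: ':' = 58
= 75 83 105 58


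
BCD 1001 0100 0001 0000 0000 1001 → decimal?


Each 4-bit group → digit:
  1001 → 9
  0100 → 4
  0001 → 1
  0000 → 0
  0000 → 0
  1001 → 9
= 941009


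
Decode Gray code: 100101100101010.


Gray code: 100101100101010
MSB stays the same: 1
Each subsequent bit = prev_binary XOR current_gray:
  B[1] = 1 XOR 0 = 1
  B[2] = 1 XOR 0 = 1
  B[3] = 1 XOR 1 = 0
  B[4] = 0 XOR 0 = 0
  B[5] = 0 XOR 1 = 1
  B[6] = 1 XOR 1 = 0
  B[7] = 0 XOR 0 = 0
  B[8] = 0 XOR 0 = 0
  B[9] = 0 XOR 1 = 1
  B[10] = 1 XOR 0 = 1
  B[11] = 1 XOR 1 = 0
  B[12] = 0 XOR 0 = 0
  B[13] = 0 XOR 1 = 1
  B[14] = 1 XOR 0 = 1
= 111001000110011 (29235 decimal)


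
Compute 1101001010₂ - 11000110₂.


Align and subtract column by column (LSB to MSB, borrowing when needed):
  1101001010
- 0011000110
  ----------
  col 0: (0 - 0 borrow-in) - 0 → 0 - 0 = 0, borrow out 0
  col 1: (1 - 0 borrow-in) - 1 → 1 - 1 = 0, borrow out 0
  col 2: (0 - 0 borrow-in) - 1 → borrow from next column: (0+2) - 1 = 1, borrow out 1
  col 3: (1 - 1 borrow-in) - 0 → 0 - 0 = 0, borrow out 0
  col 4: (0 - 0 borrow-in) - 0 → 0 - 0 = 0, borrow out 0
  col 5: (0 - 0 borrow-in) - 0 → 0 - 0 = 0, borrow out 0
  col 6: (1 - 0 borrow-in) - 1 → 1 - 1 = 0, borrow out 0
  col 7: (0 - 0 borrow-in) - 1 → borrow from next column: (0+2) - 1 = 1, borrow out 1
  col 8: (1 - 1 borrow-in) - 0 → 0 - 0 = 0, borrow out 0
  col 9: (1 - 0 borrow-in) - 0 → 1 - 0 = 1, borrow out 0
Reading bits MSB→LSB: 1010000100
Strip leading zeros: 1010000100
= 1010000100


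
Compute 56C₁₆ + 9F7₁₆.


Align and add column by column (LSB to MSB, each column mod 16 with carry):
  056C
+ 09F7
  ----
  col 0: C(12) + 7(7) + 0 (carry in) = 19 → 3(3), carry out 1
  col 1: 6(6) + F(15) + 1 (carry in) = 22 → 6(6), carry out 1
  col 2: 5(5) + 9(9) + 1 (carry in) = 15 → F(15), carry out 0
  col 3: 0(0) + 0(0) + 0 (carry in) = 0 → 0(0), carry out 0
Reading digits MSB→LSB: 0F63
Strip leading zeros: F63
= 0xF63


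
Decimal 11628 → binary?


Divide by 2 repeatedly:
11628 ÷ 2 = 5814 remainder 0
5814 ÷ 2 = 2907 remainder 0
2907 ÷ 2 = 1453 remainder 1
1453 ÷ 2 = 726 remainder 1
726 ÷ 2 = 363 remainder 0
363 ÷ 2 = 181 remainder 1
181 ÷ 2 = 90 remainder 1
90 ÷ 2 = 45 remainder 0
45 ÷ 2 = 22 remainder 1
22 ÷ 2 = 11 remainder 0
11 ÷ 2 = 5 remainder 1
5 ÷ 2 = 2 remainder 1
2 ÷ 2 = 1 remainder 0
1 ÷ 2 = 0 remainder 1
Reading remainders bottom-up:
= 10110101101100


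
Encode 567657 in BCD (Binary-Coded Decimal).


Each digit → 4-bit binary:
  5 → 0101
  6 → 0110
  7 → 0111
  6 → 0110
  5 → 0101
  7 → 0111
= 0101 0110 0111 0110 0101 0111


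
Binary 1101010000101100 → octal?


Group into 3-bit groups: 001101010000101100
  001 = 1
  101 = 5
  010 = 2
  000 = 0
  101 = 5
  100 = 4
= 0o152054


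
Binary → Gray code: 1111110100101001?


Binary: 1111110100101001
Gray code: G = B XOR (B >> 1)
B >> 1 = 0111111010010100
1111110100101001 XOR 0111111010010100:
  1 XOR 0 = 1
  1 XOR 1 = 0
  1 XOR 1 = 0
  1 XOR 1 = 0
  1 XOR 1 = 0
  1 XOR 1 = 0
  0 XOR 1 = 1
  1 XOR 0 = 1
  0 XOR 1 = 1
  0 XOR 0 = 0
  1 XOR 0 = 1
  0 XOR 1 = 1
  1 XOR 0 = 1
  0 XOR 1 = 1
  0 XOR 0 = 0
  1 XOR 0 = 1
= 1000001110111101


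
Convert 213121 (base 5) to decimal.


Positional values (base 5):
  1 × 5^0 = 1 × 1 = 1
  2 × 5^1 = 2 × 5 = 10
  1 × 5^2 = 1 × 25 = 25
  3 × 5^3 = 3 × 125 = 375
  1 × 5^4 = 1 × 625 = 625
  2 × 5^5 = 2 × 3125 = 6250
Sum = 1 + 10 + 25 + 375 + 625 + 6250
= 7286


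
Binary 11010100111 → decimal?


Positional values:
Bit 0: 1 × 2^0 = 1
Bit 1: 1 × 2^1 = 2
Bit 2: 1 × 2^2 = 4
Bit 5: 1 × 2^5 = 32
Bit 7: 1 × 2^7 = 128
Bit 9: 1 × 2^9 = 512
Bit 10: 1 × 2^10 = 1024
Sum = 1 + 2 + 4 + 32 + 128 + 512 + 1024
= 1703


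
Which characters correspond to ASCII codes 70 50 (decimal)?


Codes (decimal): 70 50
Per-code ASCII lookup:
  70  (range 65-90: uppercase, 70 - 65 = 5) → 'F'
  50  (range 48-57: digits, 50 - 48 = 2) → '2'
= 'F2'


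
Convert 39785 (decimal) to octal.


Divide by 8 repeatedly:
39785 ÷ 8 = 4973 remainder 1
4973 ÷ 8 = 621 remainder 5
621 ÷ 8 = 77 remainder 5
77 ÷ 8 = 9 remainder 5
9 ÷ 8 = 1 remainder 1
1 ÷ 8 = 0 remainder 1
Reading remainders bottom-up:
= 0o115551


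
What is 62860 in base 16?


Divide by 16 repeatedly:
62860 ÷ 16 = 3928 remainder 12 (C)
3928 ÷ 16 = 245 remainder 8 (8)
245 ÷ 16 = 15 remainder 5 (5)
15 ÷ 16 = 0 remainder 15 (F)
Reading remainders bottom-up:
= 0xF58C


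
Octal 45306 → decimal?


Positional values:
Position 0: 6 × 8^0 = 6
Position 1: 0 × 8^1 = 0
Position 2: 3 × 8^2 = 192
Position 3: 5 × 8^3 = 2560
Position 4: 4 × 8^4 = 16384
Sum = 6 + 0 + 192 + 2560 + 16384
= 19142


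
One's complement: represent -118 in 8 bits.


Original: 01110110
Invert all bits:
  bit 0: 0 → 1
  bit 1: 1 → 0
  bit 2: 1 → 0
  bit 3: 1 → 0
  bit 4: 0 → 1
  bit 5: 1 → 0
  bit 6: 1 → 0
  bit 7: 0 → 1
= 10001001


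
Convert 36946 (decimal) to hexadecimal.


Divide by 16 repeatedly:
36946 ÷ 16 = 2309 remainder 2 (2)
2309 ÷ 16 = 144 remainder 5 (5)
144 ÷ 16 = 9 remainder 0 (0)
9 ÷ 16 = 0 remainder 9 (9)
Reading remainders bottom-up:
= 0x9052


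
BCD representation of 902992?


Each digit → 4-bit binary:
  9 → 1001
  0 → 0000
  2 → 0010
  9 → 1001
  9 → 1001
  2 → 0010
= 1001 0000 0010 1001 1001 0010


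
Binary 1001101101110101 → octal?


Group into 3-bit groups: 001001101101110101
  001 = 1
  001 = 1
  101 = 5
  101 = 5
  110 = 6
  101 = 5
= 0o115565


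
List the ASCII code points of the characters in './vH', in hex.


String: './vH'  (4 characters)
Per-character ASCII lookup:
  '.': special character: '.' = 46 → 0x2E
  '/': special character: '/' = 47 → 0x2F
  'v': lowercase starts at 97: 'v' = 97 + 21 = 118 → 0x76
  'H': uppercase starts at 65: 'H' = 65 + 7 = 72 → 0x48
= 0x2E 0x2F 0x76 0x48


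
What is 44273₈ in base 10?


Positional values:
Position 0: 3 × 8^0 = 3
Position 1: 7 × 8^1 = 56
Position 2: 2 × 8^2 = 128
Position 3: 4 × 8^3 = 2048
Position 4: 4 × 8^4 = 16384
Sum = 3 + 56 + 128 + 2048 + 16384
= 18619


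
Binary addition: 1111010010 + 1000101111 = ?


Align and add column by column (LSB to MSB, carry propagating):
  01111010010
+ 01000101111
  -----------
  col 0: 0 + 1 + 0 (carry in) = 1 → bit 1, carry out 0
  col 1: 1 + 1 + 0 (carry in) = 2 → bit 0, carry out 1
  col 2: 0 + 1 + 1 (carry in) = 2 → bit 0, carry out 1
  col 3: 0 + 1 + 1 (carry in) = 2 → bit 0, carry out 1
  col 4: 1 + 0 + 1 (carry in) = 2 → bit 0, carry out 1
  col 5: 0 + 1 + 1 (carry in) = 2 → bit 0, carry out 1
  col 6: 1 + 0 + 1 (carry in) = 2 → bit 0, carry out 1
  col 7: 1 + 0 + 1 (carry in) = 2 → bit 0, carry out 1
  col 8: 1 + 0 + 1 (carry in) = 2 → bit 0, carry out 1
  col 9: 1 + 1 + 1 (carry in) = 3 → bit 1, carry out 1
  col 10: 0 + 0 + 1 (carry in) = 1 → bit 1, carry out 0
Reading bits MSB→LSB: 11000000001
Strip leading zeros: 11000000001
= 11000000001


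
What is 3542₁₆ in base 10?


Positional values:
Position 0: 2 × 16^0 = 2 × 1 = 2
Position 1: 4 × 16^1 = 4 × 16 = 64
Position 2: 5 × 16^2 = 5 × 256 = 1280
Position 3: 3 × 16^3 = 3 × 4096 = 12288
Sum = 2 + 64 + 1280 + 12288
= 13634


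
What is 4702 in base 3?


Divide by 3 repeatedly:
4702 ÷ 3 = 1567 remainder 1
1567 ÷ 3 = 522 remainder 1
522 ÷ 3 = 174 remainder 0
174 ÷ 3 = 58 remainder 0
58 ÷ 3 = 19 remainder 1
19 ÷ 3 = 6 remainder 1
6 ÷ 3 = 2 remainder 0
2 ÷ 3 = 0 remainder 2
Reading remainders bottom-up:
= 20110011


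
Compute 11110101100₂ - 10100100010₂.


Align and subtract column by column (LSB to MSB, borrowing when needed):
  11110101100
- 10100100010
  -----------
  col 0: (0 - 0 borrow-in) - 0 → 0 - 0 = 0, borrow out 0
  col 1: (0 - 0 borrow-in) - 1 → borrow from next column: (0+2) - 1 = 1, borrow out 1
  col 2: (1 - 1 borrow-in) - 0 → 0 - 0 = 0, borrow out 0
  col 3: (1 - 0 borrow-in) - 0 → 1 - 0 = 1, borrow out 0
  col 4: (0 - 0 borrow-in) - 0 → 0 - 0 = 0, borrow out 0
  col 5: (1 - 0 borrow-in) - 1 → 1 - 1 = 0, borrow out 0
  col 6: (0 - 0 borrow-in) - 0 → 0 - 0 = 0, borrow out 0
  col 7: (1 - 0 borrow-in) - 0 → 1 - 0 = 1, borrow out 0
  col 8: (1 - 0 borrow-in) - 1 → 1 - 1 = 0, borrow out 0
  col 9: (1 - 0 borrow-in) - 0 → 1 - 0 = 1, borrow out 0
  col 10: (1 - 0 borrow-in) - 1 → 1 - 1 = 0, borrow out 0
Reading bits MSB→LSB: 01010001010
Strip leading zeros: 1010001010
= 1010001010


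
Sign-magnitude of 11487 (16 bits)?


Sign bit: 0 (positive)
Magnitude: 11487 = 010110011011111
= 0010110011011111


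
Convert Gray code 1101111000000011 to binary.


Gray code: 1101111000000011
MSB stays the same: 1
Each subsequent bit = prev_binary XOR current_gray:
  B[1] = 1 XOR 1 = 0
  B[2] = 0 XOR 0 = 0
  B[3] = 0 XOR 1 = 1
  B[4] = 1 XOR 1 = 0
  B[5] = 0 XOR 1 = 1
  B[6] = 1 XOR 1 = 0
  B[7] = 0 XOR 0 = 0
  B[8] = 0 XOR 0 = 0
  B[9] = 0 XOR 0 = 0
  B[10] = 0 XOR 0 = 0
  B[11] = 0 XOR 0 = 0
  B[12] = 0 XOR 0 = 0
  B[13] = 0 XOR 0 = 0
  B[14] = 0 XOR 1 = 1
  B[15] = 1 XOR 1 = 0
= 1001010000000010 (37890 decimal)


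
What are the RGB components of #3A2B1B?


Hex: #3A2B1B
R = 3A₁₆ = 58
G = 2B₁₆ = 43
B = 1B₁₆ = 27
= RGB(58, 43, 27)


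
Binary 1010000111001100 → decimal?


Positional values:
Bit 2: 1 × 2^2 = 4
Bit 3: 1 × 2^3 = 8
Bit 6: 1 × 2^6 = 64
Bit 7: 1 × 2^7 = 128
Bit 8: 1 × 2^8 = 256
Bit 13: 1 × 2^13 = 8192
Bit 15: 1 × 2^15 = 32768
Sum = 4 + 8 + 64 + 128 + 256 + 8192 + 32768
= 41420


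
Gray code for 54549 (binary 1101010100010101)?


Binary: 1101010100010101
Gray code: G = B XOR (B >> 1)
B >> 1 = 0110101010001010
1101010100010101 XOR 0110101010001010:
  1 XOR 0 = 1
  1 XOR 1 = 0
  0 XOR 1 = 1
  1 XOR 0 = 1
  0 XOR 1 = 1
  1 XOR 0 = 1
  0 XOR 1 = 1
  1 XOR 0 = 1
  0 XOR 1 = 1
  0 XOR 0 = 0
  0 XOR 0 = 0
  1 XOR 0 = 1
  0 XOR 1 = 1
  1 XOR 0 = 1
  0 XOR 1 = 1
  1 XOR 0 = 1
= 1011111110011111


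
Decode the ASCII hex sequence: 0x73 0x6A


Codes (hex): 0x73 0x6A
Per-code ASCII lookup:
  0x73 = 115  (range 97-122: lowercase, 115 - 97 = 18) → 's'
  0x6A = 106  (range 97-122: lowercase, 106 - 97 = 9) → 'j'
= 'sj'


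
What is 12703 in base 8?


Divide by 8 repeatedly:
12703 ÷ 8 = 1587 remainder 7
1587 ÷ 8 = 198 remainder 3
198 ÷ 8 = 24 remainder 6
24 ÷ 8 = 3 remainder 0
3 ÷ 8 = 0 remainder 3
Reading remainders bottom-up:
= 0o30637


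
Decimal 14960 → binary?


Divide by 2 repeatedly:
14960 ÷ 2 = 7480 remainder 0
7480 ÷ 2 = 3740 remainder 0
3740 ÷ 2 = 1870 remainder 0
1870 ÷ 2 = 935 remainder 0
935 ÷ 2 = 467 remainder 1
467 ÷ 2 = 233 remainder 1
233 ÷ 2 = 116 remainder 1
116 ÷ 2 = 58 remainder 0
58 ÷ 2 = 29 remainder 0
29 ÷ 2 = 14 remainder 1
14 ÷ 2 = 7 remainder 0
7 ÷ 2 = 3 remainder 1
3 ÷ 2 = 1 remainder 1
1 ÷ 2 = 0 remainder 1
Reading remainders bottom-up:
= 11101001110000


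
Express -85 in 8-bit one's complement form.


Original: 01010101
Invert all bits:
  bit 0: 0 → 1
  bit 1: 1 → 0
  bit 2: 0 → 1
  bit 3: 1 → 0
  bit 4: 0 → 1
  bit 5: 1 → 0
  bit 6: 0 → 1
  bit 7: 1 → 0
= 10101010


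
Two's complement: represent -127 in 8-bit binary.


Original: 01111111
Step 1 - Invert all bits: 10000000
Step 2 - Add 1: 10000000 + 1
= 10000001 (represents -127)


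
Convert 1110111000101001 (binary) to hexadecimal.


Group into 4-bit nibbles: 1110111000101001
  1110 = E
  1110 = E
  0010 = 2
  1001 = 9
= 0xEE29


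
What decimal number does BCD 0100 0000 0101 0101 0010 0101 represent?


Each 4-bit group → digit:
  0100 → 4
  0000 → 0
  0101 → 5
  0101 → 5
  0010 → 2
  0101 → 5
= 405525


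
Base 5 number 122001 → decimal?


Positional values (base 5):
  1 × 5^0 = 1 × 1 = 1
  0 × 5^1 = 0 × 5 = 0
  0 × 5^2 = 0 × 25 = 0
  2 × 5^3 = 2 × 125 = 250
  2 × 5^4 = 2 × 625 = 1250
  1 × 5^5 = 1 × 3125 = 3125
Sum = 1 + 0 + 0 + 250 + 1250 + 3125
= 4626


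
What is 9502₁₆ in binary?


Each hex digit → 4 binary bits:
  9 = 1001
  5 = 0101
  0 = 0000
  2 = 0010
Concatenate: 1001 0101 0000 0010
= 1001010100000010


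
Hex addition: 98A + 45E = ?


Align and add column by column (LSB to MSB, each column mod 16 with carry):
  098A
+ 045E
  ----
  col 0: A(10) + E(14) + 0 (carry in) = 24 → 8(8), carry out 1
  col 1: 8(8) + 5(5) + 1 (carry in) = 14 → E(14), carry out 0
  col 2: 9(9) + 4(4) + 0 (carry in) = 13 → D(13), carry out 0
  col 3: 0(0) + 0(0) + 0 (carry in) = 0 → 0(0), carry out 0
Reading digits MSB→LSB: 0DE8
Strip leading zeros: DE8
= 0xDE8


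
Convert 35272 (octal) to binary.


Each octal digit → 3 binary bits:
  3 = 011
  5 = 101
  2 = 010
  7 = 111
  2 = 010
Concatenate: 011 101 010 111 010
= 011101010111010


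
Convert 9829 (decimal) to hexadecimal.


Divide by 16 repeatedly:
9829 ÷ 16 = 614 remainder 5 (5)
614 ÷ 16 = 38 remainder 6 (6)
38 ÷ 16 = 2 remainder 6 (6)
2 ÷ 16 = 0 remainder 2 (2)
Reading remainders bottom-up:
= 0x2665


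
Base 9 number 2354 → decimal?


Positional values (base 9):
  4 × 9^0 = 4 × 1 = 4
  5 × 9^1 = 5 × 9 = 45
  3 × 9^2 = 3 × 81 = 243
  2 × 9^3 = 2 × 729 = 1458
Sum = 4 + 45 + 243 + 1458
= 1750


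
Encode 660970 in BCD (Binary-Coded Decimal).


Each digit → 4-bit binary:
  6 → 0110
  6 → 0110
  0 → 0000
  9 → 1001
  7 → 0111
  0 → 0000
= 0110 0110 0000 1001 0111 0000


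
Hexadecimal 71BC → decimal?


Positional values:
Position 0: C × 16^0 = 12 × 1 = 12
Position 1: B × 16^1 = 11 × 16 = 176
Position 2: 1 × 16^2 = 1 × 256 = 256
Position 3: 7 × 16^3 = 7 × 4096 = 28672
Sum = 12 + 176 + 256 + 28672
= 29116


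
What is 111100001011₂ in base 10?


Positional values:
Bit 0: 1 × 2^0 = 1
Bit 1: 1 × 2^1 = 2
Bit 3: 1 × 2^3 = 8
Bit 8: 1 × 2^8 = 256
Bit 9: 1 × 2^9 = 512
Bit 10: 1 × 2^10 = 1024
Bit 11: 1 × 2^11 = 2048
Sum = 1 + 2 + 8 + 256 + 512 + 1024 + 2048
= 3851


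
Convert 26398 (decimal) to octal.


Divide by 8 repeatedly:
26398 ÷ 8 = 3299 remainder 6
3299 ÷ 8 = 412 remainder 3
412 ÷ 8 = 51 remainder 4
51 ÷ 8 = 6 remainder 3
6 ÷ 8 = 0 remainder 6
Reading remainders bottom-up:
= 0o63436


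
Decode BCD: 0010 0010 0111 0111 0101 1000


Each 4-bit group → digit:
  0010 → 2
  0010 → 2
  0111 → 7
  0111 → 7
  0101 → 5
  1000 → 8
= 227758


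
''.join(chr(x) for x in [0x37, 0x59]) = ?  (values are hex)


Codes (hex): 0x37 0x59
Per-code ASCII lookup:
  0x37 = 55  (range 48-57: digits, 55 - 48 = 7) → '7'
  0x59 = 89  (range 65-90: uppercase, 89 - 65 = 24) → 'Y'
= '7Y'


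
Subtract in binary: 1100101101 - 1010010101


Align and subtract column by column (LSB to MSB, borrowing when needed):
  1100101101
- 1010010101
  ----------
  col 0: (1 - 0 borrow-in) - 1 → 1 - 1 = 0, borrow out 0
  col 1: (0 - 0 borrow-in) - 0 → 0 - 0 = 0, borrow out 0
  col 2: (1 - 0 borrow-in) - 1 → 1 - 1 = 0, borrow out 0
  col 3: (1 - 0 borrow-in) - 0 → 1 - 0 = 1, borrow out 0
  col 4: (0 - 0 borrow-in) - 1 → borrow from next column: (0+2) - 1 = 1, borrow out 1
  col 5: (1 - 1 borrow-in) - 0 → 0 - 0 = 0, borrow out 0
  col 6: (0 - 0 borrow-in) - 0 → 0 - 0 = 0, borrow out 0
  col 7: (0 - 0 borrow-in) - 1 → borrow from next column: (0+2) - 1 = 1, borrow out 1
  col 8: (1 - 1 borrow-in) - 0 → 0 - 0 = 0, borrow out 0
  col 9: (1 - 0 borrow-in) - 1 → 1 - 1 = 0, borrow out 0
Reading bits MSB→LSB: 0010011000
Strip leading zeros: 10011000
= 10011000


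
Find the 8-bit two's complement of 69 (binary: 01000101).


Original: 01000101
Step 1 - Invert all bits: 10111010
Step 2 - Add 1: 10111010 + 1
= 10111011 (represents -69)


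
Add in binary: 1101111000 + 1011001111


Align and add column by column (LSB to MSB, carry propagating):
  01101111000
+ 01011001111
  -----------
  col 0: 0 + 1 + 0 (carry in) = 1 → bit 1, carry out 0
  col 1: 0 + 1 + 0 (carry in) = 1 → bit 1, carry out 0
  col 2: 0 + 1 + 0 (carry in) = 1 → bit 1, carry out 0
  col 3: 1 + 1 + 0 (carry in) = 2 → bit 0, carry out 1
  col 4: 1 + 0 + 1 (carry in) = 2 → bit 0, carry out 1
  col 5: 1 + 0 + 1 (carry in) = 2 → bit 0, carry out 1
  col 6: 1 + 1 + 1 (carry in) = 3 → bit 1, carry out 1
  col 7: 0 + 1 + 1 (carry in) = 2 → bit 0, carry out 1
  col 8: 1 + 0 + 1 (carry in) = 2 → bit 0, carry out 1
  col 9: 1 + 1 + 1 (carry in) = 3 → bit 1, carry out 1
  col 10: 0 + 0 + 1 (carry in) = 1 → bit 1, carry out 0
Reading bits MSB→LSB: 11001000111
Strip leading zeros: 11001000111
= 11001000111


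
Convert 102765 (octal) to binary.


Each octal digit → 3 binary bits:
  1 = 001
  0 = 000
  2 = 010
  7 = 111
  6 = 110
  5 = 101
Concatenate: 001 000 010 111 110 101
= 001000010111110101


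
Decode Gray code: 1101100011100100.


Gray code: 1101100011100100
MSB stays the same: 1
Each subsequent bit = prev_binary XOR current_gray:
  B[1] = 1 XOR 1 = 0
  B[2] = 0 XOR 0 = 0
  B[3] = 0 XOR 1 = 1
  B[4] = 1 XOR 1 = 0
  B[5] = 0 XOR 0 = 0
  B[6] = 0 XOR 0 = 0
  B[7] = 0 XOR 0 = 0
  B[8] = 0 XOR 1 = 1
  B[9] = 1 XOR 1 = 0
  B[10] = 0 XOR 1 = 1
  B[11] = 1 XOR 0 = 1
  B[12] = 1 XOR 0 = 1
  B[13] = 1 XOR 1 = 0
  B[14] = 0 XOR 0 = 0
  B[15] = 0 XOR 0 = 0
= 1001000010111000 (37048 decimal)


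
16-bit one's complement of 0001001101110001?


Original: 0001001101110001
Invert all bits:
  bit 0: 0 → 1
  bit 1: 0 → 1
  bit 2: 0 → 1
  bit 3: 1 → 0
  bit 4: 0 → 1
  bit 5: 0 → 1
  bit 6: 1 → 0
  bit 7: 1 → 0
  bit 8: 0 → 1
  bit 9: 1 → 0
  bit 10: 1 → 0
  bit 11: 1 → 0
  bit 12: 0 → 1
  bit 13: 0 → 1
  bit 14: 0 → 1
  bit 15: 1 → 0
= 1110110010001110


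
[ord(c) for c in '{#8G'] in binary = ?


String: '{#8G'  (4 characters)
Per-character ASCII lookup:
  '{': special character: '{' = 123 → 1111011
  '#': special character: '#' = 35 → 100011
  '8': digits start at 48: '8' = 48 + 8 = 56 → 111000
  'G': uppercase starts at 65: 'G' = 65 + 6 = 71 → 1000111
= 1111011 100011 111000 1000111


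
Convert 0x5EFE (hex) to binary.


Each hex digit → 4 binary bits:
  5 = 0101
  E = 1110
  F = 1111
  E = 1110
Concatenate: 0101 1110 1111 1110
= 0101111011111110


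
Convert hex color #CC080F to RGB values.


Hex: #CC080F
R = CC₁₆ = 204
G = 08₁₆ = 8
B = 0F₁₆ = 15
= RGB(204, 8, 15)


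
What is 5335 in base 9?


Divide by 9 repeatedly:
5335 ÷ 9 = 592 remainder 7
592 ÷ 9 = 65 remainder 7
65 ÷ 9 = 7 remainder 2
7 ÷ 9 = 0 remainder 7
Reading remainders bottom-up:
= 7277


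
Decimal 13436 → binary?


Divide by 2 repeatedly:
13436 ÷ 2 = 6718 remainder 0
6718 ÷ 2 = 3359 remainder 0
3359 ÷ 2 = 1679 remainder 1
1679 ÷ 2 = 839 remainder 1
839 ÷ 2 = 419 remainder 1
419 ÷ 2 = 209 remainder 1
209 ÷ 2 = 104 remainder 1
104 ÷ 2 = 52 remainder 0
52 ÷ 2 = 26 remainder 0
26 ÷ 2 = 13 remainder 0
13 ÷ 2 = 6 remainder 1
6 ÷ 2 = 3 remainder 0
3 ÷ 2 = 1 remainder 1
1 ÷ 2 = 0 remainder 1
Reading remainders bottom-up:
= 11010001111100


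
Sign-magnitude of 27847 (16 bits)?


Sign bit: 0 (positive)
Magnitude: 27847 = 110110011000111
= 0110110011000111


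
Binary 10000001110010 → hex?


Group into 4-bit nibbles: 0010000001110010
  0010 = 2
  0000 = 0
  0111 = 7
  0010 = 2
= 0x2072


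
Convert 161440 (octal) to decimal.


Positional values:
Position 0: 0 × 8^0 = 0
Position 1: 4 × 8^1 = 32
Position 2: 4 × 8^2 = 256
Position 3: 1 × 8^3 = 512
Position 4: 6 × 8^4 = 24576
Position 5: 1 × 8^5 = 32768
Sum = 0 + 32 + 256 + 512 + 24576 + 32768
= 58144


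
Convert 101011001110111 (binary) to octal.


Group into 3-bit groups: 101011001110111
  101 = 5
  011 = 3
  001 = 1
  110 = 6
  111 = 7
= 0o53167


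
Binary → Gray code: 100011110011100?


Binary: 100011110011100
Gray code: G = B XOR (B >> 1)
B >> 1 = 010001111001110
100011110011100 XOR 010001111001110:
  1 XOR 0 = 1
  0 XOR 1 = 1
  0 XOR 0 = 0
  0 XOR 0 = 0
  1 XOR 0 = 1
  1 XOR 1 = 0
  1 XOR 1 = 0
  1 XOR 1 = 0
  0 XOR 1 = 1
  0 XOR 0 = 0
  1 XOR 0 = 1
  1 XOR 1 = 0
  1 XOR 1 = 0
  0 XOR 1 = 1
  0 XOR 0 = 0
= 110010001010010


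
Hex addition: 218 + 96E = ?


Align and add column by column (LSB to MSB, each column mod 16 with carry):
  0218
+ 096E
  ----
  col 0: 8(8) + E(14) + 0 (carry in) = 22 → 6(6), carry out 1
  col 1: 1(1) + 6(6) + 1 (carry in) = 8 → 8(8), carry out 0
  col 2: 2(2) + 9(9) + 0 (carry in) = 11 → B(11), carry out 0
  col 3: 0(0) + 0(0) + 0 (carry in) = 0 → 0(0), carry out 0
Reading digits MSB→LSB: 0B86
Strip leading zeros: B86
= 0xB86


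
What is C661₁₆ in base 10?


Positional values:
Position 0: 1 × 16^0 = 1 × 1 = 1
Position 1: 6 × 16^1 = 6 × 16 = 96
Position 2: 6 × 16^2 = 6 × 256 = 1536
Position 3: C × 16^3 = 12 × 4096 = 49152
Sum = 1 + 96 + 1536 + 49152
= 50785


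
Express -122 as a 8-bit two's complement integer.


Original: 01111010
Step 1 - Invert all bits: 10000101
Step 2 - Add 1: 10000101 + 1
= 10000110 (represents -122)


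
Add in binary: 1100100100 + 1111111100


Align and add column by column (LSB to MSB, carry propagating):
  01100100100
+ 01111111100
  -----------
  col 0: 0 + 0 + 0 (carry in) = 0 → bit 0, carry out 0
  col 1: 0 + 0 + 0 (carry in) = 0 → bit 0, carry out 0
  col 2: 1 + 1 + 0 (carry in) = 2 → bit 0, carry out 1
  col 3: 0 + 1 + 1 (carry in) = 2 → bit 0, carry out 1
  col 4: 0 + 1 + 1 (carry in) = 2 → bit 0, carry out 1
  col 5: 1 + 1 + 1 (carry in) = 3 → bit 1, carry out 1
  col 6: 0 + 1 + 1 (carry in) = 2 → bit 0, carry out 1
  col 7: 0 + 1 + 1 (carry in) = 2 → bit 0, carry out 1
  col 8: 1 + 1 + 1 (carry in) = 3 → bit 1, carry out 1
  col 9: 1 + 1 + 1 (carry in) = 3 → bit 1, carry out 1
  col 10: 0 + 0 + 1 (carry in) = 1 → bit 1, carry out 0
Reading bits MSB→LSB: 11100100000
Strip leading zeros: 11100100000
= 11100100000


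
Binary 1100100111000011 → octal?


Group into 3-bit groups: 001100100111000011
  001 = 1
  100 = 4
  100 = 4
  111 = 7
  000 = 0
  011 = 3
= 0o144703


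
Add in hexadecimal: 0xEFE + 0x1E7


Align and add column by column (LSB to MSB, each column mod 16 with carry):
  0EFE
+ 01E7
  ----
  col 0: E(14) + 7(7) + 0 (carry in) = 21 → 5(5), carry out 1
  col 1: F(15) + E(14) + 1 (carry in) = 30 → E(14), carry out 1
  col 2: E(14) + 1(1) + 1 (carry in) = 16 → 0(0), carry out 1
  col 3: 0(0) + 0(0) + 1 (carry in) = 1 → 1(1), carry out 0
Reading digits MSB→LSB: 10E5
Strip leading zeros: 10E5
= 0x10E5


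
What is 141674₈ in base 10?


Positional values:
Position 0: 4 × 8^0 = 4
Position 1: 7 × 8^1 = 56
Position 2: 6 × 8^2 = 384
Position 3: 1 × 8^3 = 512
Position 4: 4 × 8^4 = 16384
Position 5: 1 × 8^5 = 32768
Sum = 4 + 56 + 384 + 512 + 16384 + 32768
= 50108


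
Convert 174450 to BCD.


Each digit → 4-bit binary:
  1 → 0001
  7 → 0111
  4 → 0100
  4 → 0100
  5 → 0101
  0 → 0000
= 0001 0111 0100 0100 0101 0000


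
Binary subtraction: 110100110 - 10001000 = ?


Align and subtract column by column (LSB to MSB, borrowing when needed):
  110100110
- 010001000
  ---------
  col 0: (0 - 0 borrow-in) - 0 → 0 - 0 = 0, borrow out 0
  col 1: (1 - 0 borrow-in) - 0 → 1 - 0 = 1, borrow out 0
  col 2: (1 - 0 borrow-in) - 0 → 1 - 0 = 1, borrow out 0
  col 3: (0 - 0 borrow-in) - 1 → borrow from next column: (0+2) - 1 = 1, borrow out 1
  col 4: (0 - 1 borrow-in) - 0 → borrow from next column: (-1+2) - 0 = 1, borrow out 1
  col 5: (1 - 1 borrow-in) - 0 → 0 - 0 = 0, borrow out 0
  col 6: (0 - 0 borrow-in) - 0 → 0 - 0 = 0, borrow out 0
  col 7: (1 - 0 borrow-in) - 1 → 1 - 1 = 0, borrow out 0
  col 8: (1 - 0 borrow-in) - 0 → 1 - 0 = 1, borrow out 0
Reading bits MSB→LSB: 100011110
Strip leading zeros: 100011110
= 100011110


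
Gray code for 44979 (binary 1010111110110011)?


Binary: 1010111110110011
Gray code: G = B XOR (B >> 1)
B >> 1 = 0101011111011001
1010111110110011 XOR 0101011111011001:
  1 XOR 0 = 1
  0 XOR 1 = 1
  1 XOR 0 = 1
  0 XOR 1 = 1
  1 XOR 0 = 1
  1 XOR 1 = 0
  1 XOR 1 = 0
  1 XOR 1 = 0
  1 XOR 1 = 0
  0 XOR 1 = 1
  1 XOR 0 = 1
  1 XOR 1 = 0
  0 XOR 1 = 1
  0 XOR 0 = 0
  1 XOR 0 = 1
  1 XOR 1 = 0
= 1111100001101010


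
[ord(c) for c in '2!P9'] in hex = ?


String: '2!P9'  (4 characters)
Per-character ASCII lookup:
  '2': digits start at 48: '2' = 48 + 2 = 50 → 0x32
  '!': special character: '!' = 33 → 0x21
  'P': uppercase starts at 65: 'P' = 65 + 15 = 80 → 0x50
  '9': digits start at 48: '9' = 48 + 9 = 57 → 0x39
= 0x32 0x21 0x50 0x39


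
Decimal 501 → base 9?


Divide by 9 repeatedly:
501 ÷ 9 = 55 remainder 6
55 ÷ 9 = 6 remainder 1
6 ÷ 9 = 0 remainder 6
Reading remainders bottom-up:
= 616


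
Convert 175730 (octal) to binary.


Each octal digit → 3 binary bits:
  1 = 001
  7 = 111
  5 = 101
  7 = 111
  3 = 011
  0 = 000
Concatenate: 001 111 101 111 011 000
= 001111101111011000


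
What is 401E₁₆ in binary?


Each hex digit → 4 binary bits:
  4 = 0100
  0 = 0000
  1 = 0001
  E = 1110
Concatenate: 0100 0000 0001 1110
= 0100000000011110


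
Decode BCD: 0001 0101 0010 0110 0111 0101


Each 4-bit group → digit:
  0001 → 1
  0101 → 5
  0010 → 2
  0110 → 6
  0111 → 7
  0101 → 5
= 152675


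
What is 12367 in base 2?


Divide by 2 repeatedly:
12367 ÷ 2 = 6183 remainder 1
6183 ÷ 2 = 3091 remainder 1
3091 ÷ 2 = 1545 remainder 1
1545 ÷ 2 = 772 remainder 1
772 ÷ 2 = 386 remainder 0
386 ÷ 2 = 193 remainder 0
193 ÷ 2 = 96 remainder 1
96 ÷ 2 = 48 remainder 0
48 ÷ 2 = 24 remainder 0
24 ÷ 2 = 12 remainder 0
12 ÷ 2 = 6 remainder 0
6 ÷ 2 = 3 remainder 0
3 ÷ 2 = 1 remainder 1
1 ÷ 2 = 0 remainder 1
Reading remainders bottom-up:
= 11000001001111


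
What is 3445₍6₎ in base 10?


Positional values (base 6):
  5 × 6^0 = 5 × 1 = 5
  4 × 6^1 = 4 × 6 = 24
  4 × 6^2 = 4 × 36 = 144
  3 × 6^3 = 3 × 216 = 648
Sum = 5 + 24 + 144 + 648
= 821


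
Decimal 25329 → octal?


Divide by 8 repeatedly:
25329 ÷ 8 = 3166 remainder 1
3166 ÷ 8 = 395 remainder 6
395 ÷ 8 = 49 remainder 3
49 ÷ 8 = 6 remainder 1
6 ÷ 8 = 0 remainder 6
Reading remainders bottom-up:
= 0o61361


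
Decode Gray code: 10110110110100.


Gray code: 10110110110100
MSB stays the same: 1
Each subsequent bit = prev_binary XOR current_gray:
  B[1] = 1 XOR 0 = 1
  B[2] = 1 XOR 1 = 0
  B[3] = 0 XOR 1 = 1
  B[4] = 1 XOR 0 = 1
  B[5] = 1 XOR 1 = 0
  B[6] = 0 XOR 1 = 1
  B[7] = 1 XOR 0 = 1
  B[8] = 1 XOR 1 = 0
  B[9] = 0 XOR 1 = 1
  B[10] = 1 XOR 0 = 1
  B[11] = 1 XOR 1 = 0
  B[12] = 0 XOR 0 = 0
  B[13] = 0 XOR 0 = 0
= 11011011011000 (14040 decimal)
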